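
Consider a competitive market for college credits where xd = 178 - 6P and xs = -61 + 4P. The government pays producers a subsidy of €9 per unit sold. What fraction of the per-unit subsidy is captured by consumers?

Consumer share = 0.4

Pre-subsidy: 178 - 6P = -61 + 4P gives P* = 23.9, x* = 34.6.
With the subsidy, sellers receive Ps = Pb + 9 for each unit, where Pb is the price buyers pay.
Supply in terms of Pb becomes xs = -61 + 4(Pb + 9) = -25 + 4Pb. Setting this equal to demand: 178 - 6Pb = -25 + 4Pb, so Pb = 20.3.
Sellers receive Ps = 20.3 + 9 = 29.3; x' = 178 − 6·20.3 = 56.2.
Buyers' price falls by P* − Pb = 23.9 − 20.3 = 3.6; sellers' price rises by Ps − P* = 29.3 − 23.9 = 5.4.
So consumers capture 3.6/9 = 0.4 of each unit of subsidy.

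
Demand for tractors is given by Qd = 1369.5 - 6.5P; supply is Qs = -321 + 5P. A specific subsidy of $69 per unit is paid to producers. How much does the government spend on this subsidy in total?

Pre-subsidy: 1369.5 - 6.5P = -321 + 5P gives P* = 147, Q* = 414.
With the subsidy, sellers receive Ps = Pb + 69 for each unit, where Pb is the price buyers pay.
Supply in terms of Pb becomes Qs = -321 + 5(Pb + 69) = 24 + 5Pb. Setting this equal to demand: 1369.5 - 6.5Pb = 24 + 5Pb, so Pb = 117.
Sellers receive Ps = 117 + 69 = 186; Q' = 1369.5 − 6.5·117 = 609.
Government outlay = subsidy × quantity = 69 × 609 = 42021.

Government cost = $42021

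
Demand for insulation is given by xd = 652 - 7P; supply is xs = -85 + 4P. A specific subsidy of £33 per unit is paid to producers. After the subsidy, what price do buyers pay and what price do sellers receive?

Buyers pay £55; sellers receive £88

Pre-subsidy: 652 - 7P = -85 + 4P gives P* = 67, x* = 183.
With the subsidy, sellers receive Ps = Pb + 33 for each unit, where Pb is the price buyers pay.
Supply in terms of Pb becomes xs = -85 + 4(Pb + 33) = 47 + 4Pb. Setting this equal to demand: 652 - 7Pb = 47 + 4Pb, so Pb = 55.
Sellers receive Ps = 55 + 33 = 88; x' = 652 − 7·55 = 267.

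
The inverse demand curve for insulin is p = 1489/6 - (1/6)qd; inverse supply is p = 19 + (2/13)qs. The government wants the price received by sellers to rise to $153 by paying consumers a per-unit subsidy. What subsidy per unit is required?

Required subsidy s = $50 per unit

At a seller price of 153, quantity supplied is -123.5 + 6.5·153 = 871.
Buyers absorb 871 only when they pay pb = 1489/6 − (1/6)·871 = 103.
s = ps − pb = 153 − 103 = 50.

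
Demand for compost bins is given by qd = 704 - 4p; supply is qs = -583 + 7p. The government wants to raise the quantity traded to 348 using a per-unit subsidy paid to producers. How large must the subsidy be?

Required subsidy s = 44 per unit

At q = 348, invert demand for the buyer price: pb = (704 − 348)/4 = 89; invert supply for the seller price: ps = (348 − (-583))/7 = 133.
The subsidy must fill the gap: s = ps − pb = 133 − 89 = 44.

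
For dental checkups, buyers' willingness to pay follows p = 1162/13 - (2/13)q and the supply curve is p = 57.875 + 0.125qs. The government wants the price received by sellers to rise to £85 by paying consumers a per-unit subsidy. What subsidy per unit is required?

At a seller price of 85, quantity supplied is -463 + 8·85 = 217.
Buyers absorb 217 only when they pay pb = 1162/13 − (2/13)·217 = 56.
s = ps − pb = 85 − 56 = 29.

Required subsidy s = £29 per unit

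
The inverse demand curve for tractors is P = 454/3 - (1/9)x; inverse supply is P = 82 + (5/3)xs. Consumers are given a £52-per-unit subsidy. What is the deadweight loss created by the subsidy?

Deadweight loss = £760.5

Pre-subsidy: 454/3 - (1/9)x = 82 + (5/3)x gives x* = 39 and P* = 147.
With the rebate, buyers effectively pay Pb = Ps − 52, where Ps is the price sellers receive.
On the curves, Pb = 454/3 - (1/9)x and Ps = 82 + (5/3)x; the wedge Ps − Pb = 52 gives 82 + (5/3)x − (454/3 - (1/9)x) = 52, so x' = 68.25.
Then Pb = 454/3 − (1/9)·68.25 = 143.75 and Ps = 82 + (5/3)·68.25 = 195.75.
The subsidy expands output by 68.25 − 39 = 29.25 past the efficient level; on those units the gap between marginal cost and willingness to pay runs from 0 up to 52.
DWL = ½ × 52 × 29.25 = 760.5.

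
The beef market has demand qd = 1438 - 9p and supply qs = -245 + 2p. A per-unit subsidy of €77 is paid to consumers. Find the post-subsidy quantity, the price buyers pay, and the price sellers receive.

q' = 187; buyers pay €139; sellers receive €216

Pre-subsidy: 1438 - 9p = -245 + 2p gives p* = 153, q* = 61.
With the rebate, buyers effectively pay pb = ps − 77, where ps is the price sellers receive.
Demand in terms of ps becomes qd = 1438 − 9(ps − 77) = 2131 - 9ps. Setting this equal to supply: 2131 - 9ps = -245 + 2ps, so ps = 216.
Buyers pay pb = 216 − 77 = 139; q' = -245 + 2·216 = 187.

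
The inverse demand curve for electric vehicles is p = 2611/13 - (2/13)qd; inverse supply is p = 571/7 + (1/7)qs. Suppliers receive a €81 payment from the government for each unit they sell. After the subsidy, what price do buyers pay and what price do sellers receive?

Pre-subsidy: 2611/13 - (2/13)q = 571/7 + (1/7)q gives q* = 402 and p* = 139.
With the subsidy, sellers receive ps = pb + 81 for each unit, where pb is the price buyers pay.
On the curves, pb = 2611/13 - (2/13)q and ps = 571/7 + (1/7)q; the wedge ps − pb = 81 gives 571/7 + (1/7)q − (2611/13 - (2/13)q) = 81, so q' = 675.
Then pb = 2611/13 − (2/13)·675 = 97 and ps = 571/7 + (1/7)·675 = 178.

Buyers pay €97; sellers receive €178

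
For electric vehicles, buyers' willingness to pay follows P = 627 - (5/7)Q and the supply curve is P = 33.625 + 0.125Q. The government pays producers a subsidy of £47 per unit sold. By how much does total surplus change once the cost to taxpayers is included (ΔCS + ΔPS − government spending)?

Pre-subsidy: 627 - (5/7)Q = 33.625 + 0.125Q gives Q* = 707 and P* = 122.
With the subsidy, sellers receive Ps = Pb + 47 for each unit, where Pb is the price buyers pay.
On the curves, Pb = 627 - (5/7)Q and Ps = 33.625 + 0.125Q; the wedge Ps − Pb = 47 gives 33.625 + 0.125Q − (627 - (5/7)Q) = 47, so Q' = 763.
Then Pb = 627 − (5/7)·763 = 82 and Ps = 33.625 + 0.125·763 = 129.
ΔCS = ½(707 + 763)(122 − 82) = 29400; ΔPS = ½(707 + 763)(129 − 122) = 5145.
Government spending = 47 × 763 = 35861.
Net change = 29400 + 5145 − 35861 = -1316. The loss equals the DWL triangle ½·47·56.

Net change in total surplus = -£1316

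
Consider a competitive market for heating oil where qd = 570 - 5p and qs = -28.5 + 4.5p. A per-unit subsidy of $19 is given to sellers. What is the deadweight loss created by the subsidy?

Pre-subsidy: 570 - 5p = -28.5 + 4.5p gives p* = 63, q* = 255.
With the subsidy, sellers receive ps = pb + 19 for each unit, where pb is the price buyers pay.
Supply in terms of pb becomes qs = -28.5 + 4.5(pb + 19) = 57 + 4.5pb. Setting this equal to demand: 570 - 5pb = 57 + 4.5pb, so pb = 54.
Sellers receive ps = 54 + 19 = 73; q' = 570 − 5·54 = 300.
The subsidy expands output by 300 − 255 = 45 past the efficient level; on those units the gap between marginal cost and willingness to pay runs from 0 up to 19.
DWL = ½ × 19 × 45 = 427.5.

Deadweight loss = $427.5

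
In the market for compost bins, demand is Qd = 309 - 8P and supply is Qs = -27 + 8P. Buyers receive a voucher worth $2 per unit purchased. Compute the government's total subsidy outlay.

Government cost = $298

Pre-subsidy: 309 - 8P = -27 + 8P gives P* = 21, Q* = 141.
With the rebate, buyers effectively pay Pb = Ps − 2, where Ps is the price sellers receive.
Demand in terms of Ps becomes Qd = 309 − 8(Ps − 2) = 325 - 8Ps. Setting this equal to supply: 325 - 8Ps = -27 + 8Ps, so Ps = 22.
Buyers pay Pb = 22 − 2 = 20; Q' = -27 + 8·22 = 149.
Government outlay = subsidy × quantity = 2 × 149 = 298.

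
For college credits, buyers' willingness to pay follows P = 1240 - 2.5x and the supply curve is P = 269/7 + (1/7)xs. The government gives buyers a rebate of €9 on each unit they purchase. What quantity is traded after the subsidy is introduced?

Pre-subsidy: 1240 - 2.5x = 269/7 + (1/7)x gives x* = 16822/37 and P* = 3825/37.
With the rebate, buyers effectively pay Pb = Ps − 9, where Ps is the price sellers receive.
On the curves, Pb = 1240 - 2.5x and Ps = 269/7 + (1/7)x; the wedge Ps − Pb = 9 gives 269/7 + (1/7)x − (1240 - 2.5x) = 9, so x' = 16948/37.
Then Pb = 1240 − 2.5·(16948/37) = 3510/37 and Ps = 269/7 + (1/7)·(16948/37) = 3843/37.

x' = 16948/37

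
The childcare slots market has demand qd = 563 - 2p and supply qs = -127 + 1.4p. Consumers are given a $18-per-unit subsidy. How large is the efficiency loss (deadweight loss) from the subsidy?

Pre-subsidy: 563 - 2p = -127 + 1.4p gives p* = 3450/17, q* = 2671/17.
With the rebate, buyers effectively pay pb = ps − 18, where ps is the price sellers receive.
Demand in terms of ps becomes qd = 563 − 2(ps − 18) = 599 - 2ps. Setting this equal to supply: 599 - 2ps = -127 + 1.4ps, so ps = 3630/17.
Buyers pay pb = 3630/17 − 18 = 3324/17; q' = -127 + 1.4·(3630/17) = 2923/17.
The subsidy expands output by 2923/17 − 2671/17 = 252/17 past the efficient level; on those units the gap between marginal cost and willingness to pay runs from 0 up to 18.
DWL = ½ × 18 × 252/17 = 2268/17.

Deadweight loss = 2268/17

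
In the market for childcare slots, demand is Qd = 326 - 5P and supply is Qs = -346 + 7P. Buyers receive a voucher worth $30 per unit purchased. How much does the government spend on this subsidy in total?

Pre-subsidy: 326 - 5P = -346 + 7P gives P* = 56, Q* = 46.
With the rebate, buyers effectively pay Pb = Ps − 30, where Ps is the price sellers receive.
Demand in terms of Ps becomes Qd = 326 − 5(Ps − 30) = 476 - 5Ps. Setting this equal to supply: 476 - 5Ps = -346 + 7Ps, so Ps = 68.5.
Buyers pay Pb = 68.5 − 30 = 38.5; Q' = -346 + 7·68.5 = 133.5.
Government outlay = subsidy × quantity = 30 × 133.5 = 4005.

Government cost = $4005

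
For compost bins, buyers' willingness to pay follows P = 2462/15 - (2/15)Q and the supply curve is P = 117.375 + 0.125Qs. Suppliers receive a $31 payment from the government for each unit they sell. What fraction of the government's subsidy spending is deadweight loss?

DWL / government spending = 60/301

Pre-subsidy: 2462/15 - (2/15)Q = 117.375 + 0.125Q gives Q* = 181 and P* = 140.
With the subsidy, sellers receive Ps = Pb + 31 for each unit, where Pb is the price buyers pay.
On the curves, Pb = 2462/15 - (2/15)Q and Ps = 117.375 + 0.125Q; the wedge Ps − Pb = 31 gives 117.375 + 0.125Q − (2462/15 - (2/15)Q) = 31, so Q' = 301.
Then Pb = 2462/15 − (2/15)·301 = 124 and Ps = 117.375 + 0.125·301 = 155.
ΔCS = ½(181 + 301)(140 − 124) = 3856; ΔPS = ½(181 + 301)(155 − 140) = 3615.
Government spending = 31 × 301 = 9331.
DWL = ½ × 31 × (301 − 181) = 1860; fraction = 1860 / 9331 = 60/301.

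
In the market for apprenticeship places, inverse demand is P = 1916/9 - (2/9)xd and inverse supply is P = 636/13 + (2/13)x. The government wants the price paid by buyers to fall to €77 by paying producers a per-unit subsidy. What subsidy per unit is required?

Required subsidy s = €66 per unit

At a buyer price of 77, quantity demanded is 958 − 4.5·77 = 611.5.
Sellers supply 611.5 only when they receive Ps = 636/13 + (2/13)·611.5 = 143.
s = Ps − Pb = 143 − 77 = 66.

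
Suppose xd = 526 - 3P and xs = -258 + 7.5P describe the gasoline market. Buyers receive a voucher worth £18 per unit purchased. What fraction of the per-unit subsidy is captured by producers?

Producer share = 2/7

Pre-subsidy: 526 - 3P = -258 + 7.5P gives P* = 224/3, x* = 302.
With the rebate, buyers effectively pay Pb = Ps − 18, where Ps is the price sellers receive.
Demand in terms of Ps becomes xd = 526 − 3(Ps − 18) = 580 - 3Ps. Setting this equal to supply: 580 - 3Ps = -258 + 7.5Ps, so Ps = 1676/21.
Buyers pay Pb = 1676/21 − 18 = 1298/21; x' = -258 + 7.5·(1676/21) = 2384/7.
Buyers' price falls by P* − Pb = 224/3 − 1298/21 = 90/7; sellers' price rises by Ps − P* = 1676/21 − 224/3 = 36/7.
So producers capture (36/7)/18 = 2/7 of each unit of subsidy.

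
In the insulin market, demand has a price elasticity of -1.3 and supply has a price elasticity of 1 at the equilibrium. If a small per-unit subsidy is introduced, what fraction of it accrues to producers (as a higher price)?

Producer share = 13/23

For a small subsidy around the equilibrium, the benefit split depends on the relative slopes, which at a point are proportional to the elasticities.
Buyer share = εs/(εs + |εd|) = 1/(1 + 1.3) = 10/23; seller share = |εd|/(εs + |εd|) = 13/23.
So producers capture 13/23 of the subsidy.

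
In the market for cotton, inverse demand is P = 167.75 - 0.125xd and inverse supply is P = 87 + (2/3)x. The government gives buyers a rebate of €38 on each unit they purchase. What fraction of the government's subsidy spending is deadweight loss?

DWL / government spending = 0.16

Pre-subsidy: 167.75 - 0.125x = 87 + (2/3)x gives x* = 102 and P* = 155.
With the rebate, buyers effectively pay Pb = Ps − 38, where Ps is the price sellers receive.
On the curves, Pb = 167.75 - 0.125x and Ps = 87 + (2/3)x; the wedge Ps − Pb = 38 gives 87 + (2/3)x − (167.75 - 0.125x) = 38, so x' = 150.
Then Pb = 167.75 − 0.125·150 = 149 and Ps = 87 + (2/3)·150 = 187.
ΔCS = ½(102 + 150)(155 − 149) = 756; ΔPS = ½(102 + 150)(187 − 155) = 4032.
Government spending = 38 × 150 = 5700.
DWL = ½ × 38 × (150 − 102) = 912; fraction = 912 / 5700 = 0.16.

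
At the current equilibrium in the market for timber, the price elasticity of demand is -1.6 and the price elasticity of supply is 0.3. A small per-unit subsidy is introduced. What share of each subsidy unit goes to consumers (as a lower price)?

Consumer share = 3/19

For a small subsidy around the equilibrium, the benefit split depends on the relative slopes, which at a point are proportional to the elasticities.
Buyer share = εs/(εs + |εd|) = 0.3/(0.3 + 1.6) = 3/19; seller share = |εd|/(εs + |εd|) = 16/19.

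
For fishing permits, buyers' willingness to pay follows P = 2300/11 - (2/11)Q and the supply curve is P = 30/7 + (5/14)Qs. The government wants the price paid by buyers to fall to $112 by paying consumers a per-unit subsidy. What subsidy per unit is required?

At a buyer price of 112, quantity demanded is 1150 − 5.5·112 = 534.
Sellers supply 534 only when they receive Ps = 30/7 + (5/14)·534 = 195.
s = Ps − Pb = 195 − 112 = 83.

Required subsidy s = $83 per unit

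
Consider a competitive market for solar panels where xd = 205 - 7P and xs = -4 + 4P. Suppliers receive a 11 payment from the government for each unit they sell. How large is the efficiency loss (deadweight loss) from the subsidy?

Pre-subsidy: 205 - 7P = -4 + 4P gives P* = 19, x* = 72.
With the subsidy, sellers receive Ps = Pb + 11 for each unit, where Pb is the price buyers pay.
Supply in terms of Pb becomes xs = -4 + 4(Pb + 11) = 40 + 4Pb. Setting this equal to demand: 205 - 7Pb = 40 + 4Pb, so Pb = 15.
Sellers receive Ps = 15 + 11 = 26; x' = 205 − 7·15 = 100.
The subsidy expands output by 100 − 72 = 28 past the efficient level; on those units the gap between marginal cost and willingness to pay runs from 0 up to 11.
DWL = ½ × 11 × 28 = 154.

Deadweight loss = 154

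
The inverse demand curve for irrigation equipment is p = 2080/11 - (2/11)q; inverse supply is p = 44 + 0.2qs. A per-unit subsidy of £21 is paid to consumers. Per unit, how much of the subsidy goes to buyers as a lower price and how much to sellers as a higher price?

Pre-subsidy: 2080/11 - (2/11)q = 44 + 0.2q gives q* = 380 and p* = 120.
With the rebate, buyers effectively pay pb = ps − 21, where ps is the price sellers receive.
On the curves, pb = 2080/11 - (2/11)q and ps = 44 + 0.2q; the wedge ps − pb = 21 gives 44 + 0.2q − (2080/11 - (2/11)q) = 21, so q' = 435.
Then pb = 2080/11 − (2/11)·435 = 110 and ps = 44 + 0.2·435 = 131.
Buyers' price falls by p* − pb = 120 − 110 = 10; sellers' price rises by ps − p* = 131 − 120 = 11.

Buyers gain £10 per unit; sellers gain £11 per unit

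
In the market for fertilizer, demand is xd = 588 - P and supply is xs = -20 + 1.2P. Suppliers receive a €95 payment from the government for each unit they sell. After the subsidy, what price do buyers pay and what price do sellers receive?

Buyers pay 2470/11; sellers receive 3515/11

Pre-subsidy: 588 - P = -20 + 1.2P gives P* = 3040/11, x* = 3428/11.
With the subsidy, sellers receive Ps = Pb + 95 for each unit, where Pb is the price buyers pay.
Supply in terms of Pb becomes xs = -20 + 1.2(Pb + 95) = 94 + 1.2Pb. Setting this equal to demand: 588 - Pb = 94 + 1.2Pb, so Pb = 2470/11.
Sellers receive Ps = 2470/11 + 95 = 3515/11; x' = 588 − 1·(2470/11) = 3998/11.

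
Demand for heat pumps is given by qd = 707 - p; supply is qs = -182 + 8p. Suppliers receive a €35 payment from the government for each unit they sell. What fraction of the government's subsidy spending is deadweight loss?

Pre-subsidy: 707 - p = -182 + 8p gives p* = 889/9, q* = 5474/9.
With the subsidy, sellers receive ps = pb + 35 for each unit, where pb is the price buyers pay.
Supply in terms of pb becomes qs = -182 + 8(pb + 35) = 98 + 8pb. Setting this equal to demand: 707 - pb = 98 + 8pb, so pb = 203/3.
Sellers receive ps = 203/3 + 35 = 308/3; q' = 707 − 1·(203/3) = 1918/3.
ΔCS = ½(5474/9 + 1918/3)(889/9 − 203/3) = 1571920/81; ΔPS = ½(5474/9 + 1918/3)(308/3 − 889/9) = 196490/81.
Government spending = 35 × 1918/3 = 67130/3.
DWL = ½ × 35 × (1918/3 − 5474/9) = 4900/9; fraction = (4900/9) / (67130/3) = 10/411.

DWL / government spending = 10/411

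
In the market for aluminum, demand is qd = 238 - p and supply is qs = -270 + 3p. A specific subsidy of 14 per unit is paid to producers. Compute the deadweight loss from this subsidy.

Pre-subsidy: 238 - p = -270 + 3p gives p* = 127, q* = 111.
With the subsidy, sellers receive ps = pb + 14 for each unit, where pb is the price buyers pay.
Supply in terms of pb becomes qs = -270 + 3(pb + 14) = -228 + 3pb. Setting this equal to demand: 238 - pb = -228 + 3pb, so pb = 116.5.
Sellers receive ps = 116.5 + 14 = 130.5; q' = 238 − 1·116.5 = 121.5.
The subsidy expands output by 121.5 − 111 = 10.5 past the efficient level; on those units the gap between marginal cost and willingness to pay runs from 0 up to 14.
DWL = ½ × 14 × 10.5 = 73.5.

Deadweight loss = 73.5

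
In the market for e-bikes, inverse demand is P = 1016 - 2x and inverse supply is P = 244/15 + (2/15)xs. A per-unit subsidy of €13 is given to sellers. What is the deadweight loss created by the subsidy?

Deadweight loss = €39.609375

Pre-subsidy: 1016 - 2x = 244/15 + (2/15)x gives x* = 468.625 and P* = 78.75.
With the subsidy, sellers receive Ps = Pb + 13 for each unit, where Pb is the price buyers pay.
On the curves, Pb = 1016 - 2x and Ps = 244/15 + (2/15)x; the wedge Ps − Pb = 13 gives 244/15 + (2/15)x − (1016 - 2x) = 13, so x' = 474.71875.
Then Pb = 1016 − 2·474.71875 = 66.5625 and Ps = 244/15 + (2/15)·474.71875 = 79.5625.
The subsidy expands output by 474.71875 − 468.625 = 6.09375 past the efficient level; on those units the gap between marginal cost and willingness to pay runs from 0 up to 13.
DWL = ½ × 13 × 6.09375 = 39.609375.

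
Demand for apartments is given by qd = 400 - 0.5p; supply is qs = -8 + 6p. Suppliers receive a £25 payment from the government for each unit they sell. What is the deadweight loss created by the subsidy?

Pre-subsidy: 400 - 0.5p = -8 + 6p gives p* = 816/13, q* = 4792/13.
With the subsidy, sellers receive ps = pb + 25 for each unit, where pb is the price buyers pay.
Supply in terms of pb becomes qs = -8 + 6(pb + 25) = 142 + 6pb. Setting this equal to demand: 400 - 0.5pb = 142 + 6pb, so pb = 516/13.
Sellers receive ps = 516/13 + 25 = 841/13; q' = 400 − 0.5·(516/13) = 4942/13.
The subsidy expands output by 4942/13 − 4792/13 = 150/13 past the efficient level; on those units the gap between marginal cost and willingness to pay runs from 0 up to 25.
DWL = ½ × 25 × 150/13 = 1875/13.

Deadweight loss = 1875/13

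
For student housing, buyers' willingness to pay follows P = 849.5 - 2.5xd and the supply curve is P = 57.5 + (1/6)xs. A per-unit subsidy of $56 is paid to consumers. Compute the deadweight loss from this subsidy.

Deadweight loss = $588

Pre-subsidy: 849.5 - 2.5x = 57.5 + (1/6)x gives x* = 297 and P* = 107.
With the rebate, buyers effectively pay Pb = Ps − 56, where Ps is the price sellers receive.
On the curves, Pb = 849.5 - 2.5x and Ps = 57.5 + (1/6)x; the wedge Ps − Pb = 56 gives 57.5 + (1/6)x − (849.5 - 2.5x) = 56, so x' = 318.
Then Pb = 849.5 − 2.5·318 = 54.5 and Ps = 57.5 + (1/6)·318 = 110.5.
The subsidy expands output by 318 − 297 = 21 past the efficient level; on those units the gap between marginal cost and willingness to pay runs from 0 up to 56.
DWL = ½ × 56 × 21 = 588.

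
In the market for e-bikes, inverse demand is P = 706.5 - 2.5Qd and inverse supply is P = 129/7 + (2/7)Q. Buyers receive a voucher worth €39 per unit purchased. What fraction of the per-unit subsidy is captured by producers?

Producer share = 4/39

Pre-subsidy: 706.5 - 2.5Q = 129/7 + (2/7)Q gives Q* = 247 and P* = 89.
With the rebate, buyers effectively pay Pb = Ps − 39, where Ps is the price sellers receive.
On the curves, Pb = 706.5 - 2.5Q and Ps = 129/7 + (2/7)Q; the wedge Ps − Pb = 39 gives 129/7 + (2/7)Q − (706.5 - 2.5Q) = 39, so Q' = 261.
Then Pb = 706.5 − 2.5·261 = 54 and Ps = 129/7 + (2/7)·261 = 93.
Buyers' price falls by P* − Pb = 89 − 54 = 35; sellers' price rises by Ps − P* = 93 − 89 = 4.
So producers capture 4/39 = 4/39 of each unit of subsidy.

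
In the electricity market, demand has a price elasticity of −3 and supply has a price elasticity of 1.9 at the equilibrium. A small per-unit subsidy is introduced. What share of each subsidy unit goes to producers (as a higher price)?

Producer share = 30/49

For a small subsidy around the equilibrium, the benefit split depends on the relative slopes, which at a point are proportional to the elasticities.
Buyer share = εs/(εs + |εd|) = 1.9/(1.9 + 3) = 19/49; seller share = |εd|/(εs + |εd|) = 30/49.
So producers capture 30/49 of the subsidy.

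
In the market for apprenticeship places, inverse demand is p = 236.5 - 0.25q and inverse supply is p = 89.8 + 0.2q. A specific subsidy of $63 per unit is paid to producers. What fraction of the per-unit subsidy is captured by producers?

Producer share = 4/9

Pre-subsidy: 236.5 - 0.25q = 89.8 + 0.2q gives q* = 326 and p* = 155.
With the subsidy, sellers receive ps = pb + 63 for each unit, where pb is the price buyers pay.
On the curves, pb = 236.5 - 0.25q and ps = 89.8 + 0.2q; the wedge ps − pb = 63 gives 89.8 + 0.2q − (236.5 - 0.25q) = 63, so q' = 466.
Then pb = 236.5 − 0.25·466 = 120 and ps = 89.8 + 0.2·466 = 183.
Buyers' price falls by p* − pb = 155 − 120 = 35; sellers' price rises by ps − p* = 183 − 155 = 28.
So producers capture 28/63 = 4/9 of each unit of subsidy.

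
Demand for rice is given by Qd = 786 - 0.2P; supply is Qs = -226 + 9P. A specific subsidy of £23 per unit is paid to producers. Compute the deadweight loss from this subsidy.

Pre-subsidy: 786 - 0.2P = -226 + 9P gives P* = 110, Q* = 764.
With the subsidy, sellers receive Ps = Pb + 23 for each unit, where Pb is the price buyers pay.
Supply in terms of Pb becomes Qs = -226 + 9(Pb + 23) = -19 + 9Pb. Setting this equal to demand: 786 - 0.2Pb = -19 + 9Pb, so Pb = 87.5.
Sellers receive Ps = 87.5 + 23 = 110.5; Q' = 786 − 0.2·87.5 = 768.5.
The subsidy expands output by 768.5 − 764 = 4.5 past the efficient level; on those units the gap between marginal cost and willingness to pay runs from 0 up to 23.
DWL = ½ × 23 × 4.5 = 51.75.

Deadweight loss = £51.75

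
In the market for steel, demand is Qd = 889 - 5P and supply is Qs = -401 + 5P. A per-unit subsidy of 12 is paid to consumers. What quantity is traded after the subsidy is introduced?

Q' = 274

Pre-subsidy: 889 - 5P = -401 + 5P gives P* = 129, Q* = 244.
With the rebate, buyers effectively pay Pb = Ps − 12, where Ps is the price sellers receive.
Demand in terms of Ps becomes Qd = 889 − 5(Ps − 12) = 949 - 5Ps. Setting this equal to supply: 949 - 5Ps = -401 + 5Ps, so Ps = 135.
Buyers pay Pb = 135 − 12 = 123; Q' = -401 + 5·135 = 274.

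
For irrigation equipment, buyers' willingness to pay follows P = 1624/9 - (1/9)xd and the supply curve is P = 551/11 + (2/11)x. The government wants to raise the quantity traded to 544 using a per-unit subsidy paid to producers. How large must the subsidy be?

At x = 544, from the demand curve buyers pay Pb = 1624/9 − (1/9)·544 = 120; from the supply curve sellers need Ps = 551/11 + (2/11)·544 = 149.
The subsidy must fill the gap: s = Ps − Pb = 149 − 120 = 29.

Required subsidy s = 29 per unit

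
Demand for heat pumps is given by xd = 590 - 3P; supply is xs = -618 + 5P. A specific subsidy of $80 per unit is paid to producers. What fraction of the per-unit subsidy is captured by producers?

Pre-subsidy: 590 - 3P = -618 + 5P gives P* = 151, x* = 137.
With the subsidy, sellers receive Ps = Pb + 80 for each unit, where Pb is the price buyers pay.
Supply in terms of Pb becomes xs = -618 + 5(Pb + 80) = -218 + 5Pb. Setting this equal to demand: 590 - 3Pb = -218 + 5Pb, so Pb = 101.
Sellers receive Ps = 101 + 80 = 181; x' = 590 − 3·101 = 287.
Buyers' price falls by P* − Pb = 151 − 101 = 50; sellers' price rises by Ps − P* = 181 − 151 = 30.
So producers capture 30/80 = 0.375 of each unit of subsidy.

Producer share = 0.375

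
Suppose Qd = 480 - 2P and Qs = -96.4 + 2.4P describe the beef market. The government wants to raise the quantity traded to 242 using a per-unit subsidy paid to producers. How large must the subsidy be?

At Q = 242, invert demand for the buyer price: Pb = (480 − 242)/2 = 119; invert supply for the seller price: Ps = (242 − (-96.4))/2.4 = 141.
The subsidy must fill the gap: s = Ps − Pb = 141 − 119 = 22.

Required subsidy s = 22 per unit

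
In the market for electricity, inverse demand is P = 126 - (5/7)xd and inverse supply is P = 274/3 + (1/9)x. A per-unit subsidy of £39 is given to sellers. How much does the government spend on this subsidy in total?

Government cost = £3480.75

Pre-subsidy: 126 - (5/7)x = 274/3 + (1/9)x gives x* = 42 and P* = 96.
With the subsidy, sellers receive Ps = Pb + 39 for each unit, where Pb is the price buyers pay.
On the curves, Pb = 126 - (5/7)x and Ps = 274/3 + (1/9)x; the wedge Ps − Pb = 39 gives 274/3 + (1/9)x − (126 - (5/7)x) = 39, so x' = 89.25.
Then Pb = 126 − (5/7)·89.25 = 62.25 and Ps = 274/3 + (1/9)·89.25 = 101.25.
Government outlay = subsidy × quantity = 39 × 89.25 = 3480.75.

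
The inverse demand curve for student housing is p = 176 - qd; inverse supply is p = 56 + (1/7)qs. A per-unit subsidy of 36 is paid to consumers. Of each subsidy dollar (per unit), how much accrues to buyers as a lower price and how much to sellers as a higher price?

Pre-subsidy: 176 - q = 56 + (1/7)q gives q* = 105 and p* = 71.
With the rebate, buyers effectively pay pb = ps − 36, where ps is the price sellers receive.
On the curves, pb = 176 - q and ps = 56 + (1/7)q; the wedge ps − pb = 36 gives 56 + (1/7)q − (176 - q) = 36, so q' = 136.5.
Then pb = 176 − 1·136.5 = 39.5 and ps = 56 + (1/7)·136.5 = 75.5.
Buyers' price falls by p* − pb = 71 − 39.5 = 31.5; sellers' price rises by ps − p* = 75.5 − 71 = 4.5.

Buyers gain 31.5 per unit; sellers gain 4.5 per unit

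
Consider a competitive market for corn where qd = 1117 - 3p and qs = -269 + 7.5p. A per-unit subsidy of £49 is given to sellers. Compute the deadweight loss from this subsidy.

Pre-subsidy: 1117 - 3p = -269 + 7.5p gives p* = 132, q* = 721.
With the subsidy, sellers receive ps = pb + 49 for each unit, where pb is the price buyers pay.
Supply in terms of pb becomes qs = -269 + 7.5(pb + 49) = 98.5 + 7.5pb. Setting this equal to demand: 1117 - 3pb = 98.5 + 7.5pb, so pb = 97.
Sellers receive ps = 97 + 49 = 146; q' = 1117 − 3·97 = 826.
The subsidy expands output by 826 − 721 = 105 past the efficient level; on those units the gap between marginal cost and willingness to pay runs from 0 up to 49.
DWL = ½ × 49 × 105 = 2572.5.

Deadweight loss = £2572.5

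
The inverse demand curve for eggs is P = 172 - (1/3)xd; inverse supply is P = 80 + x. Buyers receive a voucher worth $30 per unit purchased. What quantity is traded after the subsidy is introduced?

x' = 91.5

Pre-subsidy: 172 - (1/3)x = 80 + x gives x* = 69 and P* = 149.
With the rebate, buyers effectively pay Pb = Ps − 30, where Ps is the price sellers receive.
On the curves, Pb = 172 - (1/3)x and Ps = 80 + x; the wedge Ps − Pb = 30 gives 80 + x − (172 - (1/3)x) = 30, so x' = 91.5.
Then Pb = 172 − (1/3)·91.5 = 141.5 and Ps = 80 + 1·91.5 = 171.5.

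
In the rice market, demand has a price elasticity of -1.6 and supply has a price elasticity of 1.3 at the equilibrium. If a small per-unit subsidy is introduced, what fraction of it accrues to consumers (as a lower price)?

Consumer share = 13/29

For a small subsidy around the equilibrium, the benefit split depends on the relative slopes, which at a point are proportional to the elasticities.
Buyer share = εs/(εs + |εd|) = 1.3/(1.3 + 1.6) = 13/29; seller share = |εd|/(εs + |εd|) = 16/29.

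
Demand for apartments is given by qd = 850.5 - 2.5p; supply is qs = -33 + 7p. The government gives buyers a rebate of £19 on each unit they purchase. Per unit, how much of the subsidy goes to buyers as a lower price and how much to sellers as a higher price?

Pre-subsidy: 850.5 - 2.5p = -33 + 7p gives p* = 93, q* = 618.
With the rebate, buyers effectively pay pb = ps − 19, where ps is the price sellers receive.
Demand in terms of ps becomes qd = 850.5 − 2.5(ps − 19) = 898 - 2.5ps. Setting this equal to supply: 898 - 2.5ps = -33 + 7ps, so ps = 98.
Buyers pay pb = 98 − 19 = 79; q' = -33 + 7·98 = 653.
Buyers' price falls by p* − pb = 93 − 79 = 14; sellers' price rises by ps − p* = 98 − 93 = 5.

Buyers gain £14 per unit; sellers gain £5 per unit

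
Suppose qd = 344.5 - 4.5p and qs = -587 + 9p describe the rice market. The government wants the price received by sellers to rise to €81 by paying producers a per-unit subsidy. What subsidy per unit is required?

Required subsidy s = €36 per unit

At a seller price of 81, quantity supplied is -587 + 9·81 = 142.
Buyers absorb 142 only when they pay pb with 344.5 − 4.5·pb = 142, i.e. pb = 45.
s = ps − pb = 81 − 45 = 36.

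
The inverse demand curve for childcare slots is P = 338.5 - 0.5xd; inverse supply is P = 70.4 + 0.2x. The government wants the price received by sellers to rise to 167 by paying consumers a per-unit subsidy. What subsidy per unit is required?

Required subsidy s = 70 per unit

At a seller price of 167, quantity supplied is -352 + 5·167 = 483.
Buyers absorb 483 only when they pay Pb = 338.5 − 0.5·483 = 97.
s = Ps − Pb = 167 − 97 = 70.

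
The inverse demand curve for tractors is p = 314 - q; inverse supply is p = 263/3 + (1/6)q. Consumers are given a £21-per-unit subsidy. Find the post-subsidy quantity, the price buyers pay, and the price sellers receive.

q' = 212; buyers pay £102; sellers receive £123

Pre-subsidy: 314 - q = 263/3 + (1/6)q gives q* = 194 and p* = 120.
With the rebate, buyers effectively pay pb = ps − 21, where ps is the price sellers receive.
On the curves, pb = 314 - q and ps = 263/3 + (1/6)q; the wedge ps − pb = 21 gives 263/3 + (1/6)q − (314 - q) = 21, so q' = 212.
Then pb = 314 − 1·212 = 102 and ps = 263/3 + (1/6)·212 = 123.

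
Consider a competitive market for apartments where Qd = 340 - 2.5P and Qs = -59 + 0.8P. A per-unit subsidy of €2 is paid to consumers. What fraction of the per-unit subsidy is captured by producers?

Pre-subsidy: 340 - 2.5P = -59 + 0.8P gives P* = 1330/11, Q* = 415/11.
With the rebate, buyers effectively pay Pb = Ps − 2, where Ps is the price sellers receive.
Demand in terms of Ps becomes Qd = 340 − 2.5(Ps − 2) = 345 - 2.5Ps. Setting this equal to supply: 345 - 2.5Ps = -59 + 0.8Ps, so Ps = 4040/33.
Buyers pay Pb = 4040/33 − 2 = 3974/33; Q' = -59 + 0.8·(4040/33) = 1285/33.
Buyers' price falls by P* − Pb = 1330/11 − 3974/33 = 16/33; sellers' price rises by Ps − P* = 4040/33 − 1330/11 = 50/33.
So producers capture (50/33)/2 = 25/33 of each unit of subsidy.

Producer share = 25/33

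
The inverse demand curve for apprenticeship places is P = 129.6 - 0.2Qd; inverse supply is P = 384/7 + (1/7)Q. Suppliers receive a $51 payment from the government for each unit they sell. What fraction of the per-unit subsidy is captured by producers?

Pre-subsidy: 129.6 - 0.2Q = 384/7 + (1/7)Q gives Q* = 218 and P* = 86.
With the subsidy, sellers receive Ps = Pb + 51 for each unit, where Pb is the price buyers pay.
On the curves, Pb = 129.6 - 0.2Q and Ps = 384/7 + (1/7)Q; the wedge Ps − Pb = 51 gives 384/7 + (1/7)Q − (129.6 - 0.2Q) = 51, so Q' = 366.75.
Then Pb = 129.6 − 0.2·366.75 = 56.25 and Ps = 384/7 + (1/7)·366.75 = 107.25.
Buyers' price falls by P* − Pb = 86 − 56.25 = 29.75; sellers' price rises by Ps − P* = 107.25 − 86 = 21.25.
So producers capture 21.25/51 = 5/12 of each unit of subsidy.

Producer share = 5/12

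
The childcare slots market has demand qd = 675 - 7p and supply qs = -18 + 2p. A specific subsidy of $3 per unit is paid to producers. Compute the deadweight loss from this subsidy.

Pre-subsidy: 675 - 7p = -18 + 2p gives p* = 77, q* = 136.
With the subsidy, sellers receive ps = pb + 3 for each unit, where pb is the price buyers pay.
Supply in terms of pb becomes qs = -18 + 2(pb + 3) = -12 + 2pb. Setting this equal to demand: 675 - 7pb = -12 + 2pb, so pb = 229/3.
Sellers receive ps = 229/3 + 3 = 238/3; q' = 675 − 7·(229/3) = 422/3.
The subsidy expands output by 422/3 − 136 = 14/3 past the efficient level; on those units the gap between marginal cost and willingness to pay runs from 0 up to 3.
DWL = ½ × 3 × 14/3 = 7.

Deadweight loss = $7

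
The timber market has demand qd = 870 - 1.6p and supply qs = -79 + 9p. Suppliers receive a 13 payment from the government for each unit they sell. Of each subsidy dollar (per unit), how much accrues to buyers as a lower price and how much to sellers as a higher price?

Pre-subsidy: 870 - 1.6p = -79 + 9p gives p* = 4745/53, q* = 38518/53.
With the subsidy, sellers receive ps = pb + 13 for each unit, where pb is the price buyers pay.
Supply in terms of pb becomes qs = -79 + 9(pb + 13) = 38 + 9pb. Setting this equal to demand: 870 - 1.6pb = 38 + 9pb, so pb = 4160/53.
Sellers receive ps = 4160/53 + 13 = 4849/53; q' = 870 − 1.6·(4160/53) = 39454/53.
Buyers' price falls by p* − pb = 4745/53 − 4160/53 = 585/53; sellers' price rises by ps − p* = 4849/53 − 4745/53 = 104/53.

Buyers gain 585/53 per unit; sellers gain 104/53 per unit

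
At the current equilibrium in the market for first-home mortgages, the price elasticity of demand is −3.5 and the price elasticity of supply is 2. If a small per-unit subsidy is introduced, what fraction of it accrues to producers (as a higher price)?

For a small subsidy around the equilibrium, the benefit split depends on the relative slopes, which at a point are proportional to the elasticities.
Buyer share = εs/(εs + |εd|) = 2/(2 + 3.5) = 4/11; seller share = |εd|/(εs + |εd|) = 7/11.
So producers capture 7/11 of the subsidy.

Producer share = 7/11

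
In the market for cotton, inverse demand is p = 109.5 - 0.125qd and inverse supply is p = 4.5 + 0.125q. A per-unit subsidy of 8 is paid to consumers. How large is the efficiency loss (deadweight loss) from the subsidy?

Pre-subsidy: 109.5 - 0.125q = 4.5 + 0.125q gives q* = 420 and p* = 57.
With the rebate, buyers effectively pay pb = ps − 8, where ps is the price sellers receive.
On the curves, pb = 109.5 - 0.125q and ps = 4.5 + 0.125q; the wedge ps − pb = 8 gives 4.5 + 0.125q − (109.5 - 0.125q) = 8, so q' = 452.
Then pb = 109.5 − 0.125·452 = 53 and ps = 4.5 + 0.125·452 = 61.
The subsidy expands output by 452 − 420 = 32 past the efficient level; on those units the gap between marginal cost and willingness to pay runs from 0 up to 8.
DWL = ½ × 8 × 32 = 128.

Deadweight loss = 128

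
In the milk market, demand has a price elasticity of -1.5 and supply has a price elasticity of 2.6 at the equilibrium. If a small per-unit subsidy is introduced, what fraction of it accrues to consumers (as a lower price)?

For a small subsidy around the equilibrium, the benefit split depends on the relative slopes, which at a point are proportional to the elasticities.
Buyer share = εs/(εs + |εd|) = 2.6/(2.6 + 1.5) = 26/41; seller share = |εd|/(εs + |εd|) = 15/41.

Consumer share = 26/41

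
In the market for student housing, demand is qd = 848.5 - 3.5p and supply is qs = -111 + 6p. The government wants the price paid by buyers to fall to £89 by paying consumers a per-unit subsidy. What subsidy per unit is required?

At a buyer price of 89, quantity demanded is 848.5 − 3.5·89 = 537.
Sellers supply 537 only when they receive ps with -111 + 6·ps = 537, i.e. ps = 108.
s = ps − pb = 108 − 89 = 19.

Required subsidy s = £19 per unit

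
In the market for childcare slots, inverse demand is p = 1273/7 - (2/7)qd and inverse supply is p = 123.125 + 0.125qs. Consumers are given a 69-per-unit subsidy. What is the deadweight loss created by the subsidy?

Deadweight loss = 5796

Pre-subsidy: 1273/7 - (2/7)q = 123.125 + 0.125q gives q* = 143 and p* = 141.
With the rebate, buyers effectively pay pb = ps − 69, where ps is the price sellers receive.
On the curves, pb = 1273/7 - (2/7)q and ps = 123.125 + 0.125q; the wedge ps − pb = 69 gives 123.125 + 0.125q − (1273/7 - (2/7)q) = 69, so q' = 311.
Then pb = 1273/7 − (2/7)·311 = 93 and ps = 123.125 + 0.125·311 = 162.
The subsidy expands output by 311 − 143 = 168 past the efficient level; on those units the gap between marginal cost and willingness to pay runs from 0 up to 69.
DWL = ½ × 69 × 168 = 5796.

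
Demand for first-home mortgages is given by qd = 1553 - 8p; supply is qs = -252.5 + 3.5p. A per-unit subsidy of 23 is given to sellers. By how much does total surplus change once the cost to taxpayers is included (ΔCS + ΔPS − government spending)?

Net change in total surplus = -644

Pre-subsidy: 1553 - 8p = -252.5 + 3.5p gives p* = 157, q* = 297.
With the subsidy, sellers receive ps = pb + 23 for each unit, where pb is the price buyers pay.
Supply in terms of pb becomes qs = -252.5 + 3.5(pb + 23) = -172 + 3.5pb. Setting this equal to demand: 1553 - 8pb = -172 + 3.5pb, so pb = 150.
Sellers receive ps = 150 + 23 = 173; q' = 1553 − 8·150 = 353.
ΔCS = ½(297 + 353)(157 − 150) = 2275; ΔPS = ½(297 + 353)(173 − 157) = 5200.
Government spending = 23 × 353 = 8119.
Net change = 2275 + 5200 − 8119 = -644. The loss equals the DWL triangle ½·23·56.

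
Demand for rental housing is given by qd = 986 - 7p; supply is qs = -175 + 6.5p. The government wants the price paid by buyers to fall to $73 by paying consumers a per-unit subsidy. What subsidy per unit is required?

Required subsidy s = $27 per unit

At a buyer price of 73, quantity demanded is 986 − 7·73 = 475.
Sellers supply 475 only when they receive ps with -175 + 6.5·ps = 475, i.e. ps = 100.
s = ps − pb = 100 − 73 = 27.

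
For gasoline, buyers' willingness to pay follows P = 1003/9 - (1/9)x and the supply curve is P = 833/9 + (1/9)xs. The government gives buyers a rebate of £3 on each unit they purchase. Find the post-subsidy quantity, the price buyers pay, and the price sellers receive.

x' = 98.5; buyers pay £100.5; sellers receive £103.5

Pre-subsidy: 1003/9 - (1/9)x = 833/9 + (1/9)x gives x* = 85 and P* = 102.
With the rebate, buyers effectively pay Pb = Ps − 3, where Ps is the price sellers receive.
On the curves, Pb = 1003/9 - (1/9)x and Ps = 833/9 + (1/9)x; the wedge Ps − Pb = 3 gives 833/9 + (1/9)x − (1003/9 - (1/9)x) = 3, so x' = 98.5.
Then Pb = 1003/9 − (1/9)·98.5 = 100.5 and Ps = 833/9 + (1/9)·98.5 = 103.5.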